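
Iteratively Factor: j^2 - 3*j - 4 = (j - 4)*(j + 1)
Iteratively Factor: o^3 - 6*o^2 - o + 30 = (o - 5)*(o^2 - o - 6) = (o - 5)*(o - 3)*(o + 2)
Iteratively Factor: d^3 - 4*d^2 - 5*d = (d + 1)*(d^2 - 5*d) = (d - 5)*(d + 1)*(d)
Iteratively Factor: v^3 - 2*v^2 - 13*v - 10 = (v + 1)*(v^2 - 3*v - 10) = (v - 5)*(v + 1)*(v + 2)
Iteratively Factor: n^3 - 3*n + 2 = (n + 2)*(n^2 - 2*n + 1) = (n - 1)*(n + 2)*(n - 1)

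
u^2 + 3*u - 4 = (u - 1)*(u + 4)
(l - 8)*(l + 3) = l^2 - 5*l - 24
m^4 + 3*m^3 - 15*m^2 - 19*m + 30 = (m - 3)*(m - 1)*(m + 2)*(m + 5)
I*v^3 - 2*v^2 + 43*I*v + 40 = (v - 5*I)*(v + 8*I)*(I*v + 1)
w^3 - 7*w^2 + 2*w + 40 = (w - 5)*(w - 4)*(w + 2)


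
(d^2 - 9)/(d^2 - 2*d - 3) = (d + 3)/(d + 1)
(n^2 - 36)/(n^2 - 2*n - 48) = (n - 6)/(n - 8)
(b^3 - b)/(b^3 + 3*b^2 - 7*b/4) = 4*(b^2 - 1)/(4*b^2 + 12*b - 7)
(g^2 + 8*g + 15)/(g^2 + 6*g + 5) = (g + 3)/(g + 1)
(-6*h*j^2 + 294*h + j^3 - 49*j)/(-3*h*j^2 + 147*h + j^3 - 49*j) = (6*h - j)/(3*h - j)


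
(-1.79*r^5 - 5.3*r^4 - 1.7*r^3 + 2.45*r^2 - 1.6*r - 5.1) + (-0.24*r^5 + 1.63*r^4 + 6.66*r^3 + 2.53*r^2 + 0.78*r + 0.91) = -2.03*r^5 - 3.67*r^4 + 4.96*r^3 + 4.98*r^2 - 0.82*r - 4.19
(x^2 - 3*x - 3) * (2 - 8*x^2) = -8*x^4 + 24*x^3 + 26*x^2 - 6*x - 6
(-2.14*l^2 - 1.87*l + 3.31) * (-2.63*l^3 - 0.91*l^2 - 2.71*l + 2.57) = 5.6282*l^5 + 6.8655*l^4 - 1.2042*l^3 - 3.4442*l^2 - 13.776*l + 8.5067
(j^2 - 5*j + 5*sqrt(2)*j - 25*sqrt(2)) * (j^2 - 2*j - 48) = j^4 - 7*j^3 + 5*sqrt(2)*j^3 - 35*sqrt(2)*j^2 - 38*j^2 - 190*sqrt(2)*j + 240*j + 1200*sqrt(2)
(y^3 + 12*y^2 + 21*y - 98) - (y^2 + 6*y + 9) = y^3 + 11*y^2 + 15*y - 107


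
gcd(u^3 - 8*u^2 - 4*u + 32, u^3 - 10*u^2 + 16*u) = u^2 - 10*u + 16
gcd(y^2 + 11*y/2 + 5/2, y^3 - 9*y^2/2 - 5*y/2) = y + 1/2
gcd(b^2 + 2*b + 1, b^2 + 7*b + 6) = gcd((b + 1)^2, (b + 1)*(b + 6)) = b + 1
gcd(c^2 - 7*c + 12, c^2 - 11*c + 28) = c - 4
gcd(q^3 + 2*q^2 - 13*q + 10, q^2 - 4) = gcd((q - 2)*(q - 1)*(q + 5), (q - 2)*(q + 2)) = q - 2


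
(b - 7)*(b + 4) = b^2 - 3*b - 28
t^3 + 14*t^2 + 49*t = t*(t + 7)^2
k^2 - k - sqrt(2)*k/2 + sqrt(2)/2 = (k - 1)*(k - sqrt(2)/2)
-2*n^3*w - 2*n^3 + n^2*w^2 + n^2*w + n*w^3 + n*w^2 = (-n + w)*(2*n + w)*(n*w + n)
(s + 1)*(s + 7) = s^2 + 8*s + 7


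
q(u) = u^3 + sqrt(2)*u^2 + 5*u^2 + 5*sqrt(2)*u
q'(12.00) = 593.01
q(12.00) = 2736.50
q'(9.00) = 365.53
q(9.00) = 1312.19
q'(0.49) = 14.08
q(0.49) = 5.12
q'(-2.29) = -6.57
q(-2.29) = 5.44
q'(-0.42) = 2.21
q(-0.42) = -1.91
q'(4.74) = 135.28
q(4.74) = 284.13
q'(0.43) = 13.14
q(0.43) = 4.31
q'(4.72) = 134.46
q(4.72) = 281.43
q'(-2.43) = -6.39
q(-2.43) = 6.34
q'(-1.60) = -5.77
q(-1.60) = 1.01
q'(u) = 3*u^2 + 2*sqrt(2)*u + 10*u + 5*sqrt(2)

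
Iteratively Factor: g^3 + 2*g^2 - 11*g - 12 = (g + 1)*(g^2 + g - 12) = (g - 3)*(g + 1)*(g + 4)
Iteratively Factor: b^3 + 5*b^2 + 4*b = (b + 1)*(b^2 + 4*b) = b*(b + 1)*(b + 4)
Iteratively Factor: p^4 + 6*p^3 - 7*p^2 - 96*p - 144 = (p + 4)*(p^3 + 2*p^2 - 15*p - 36) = (p + 3)*(p + 4)*(p^2 - p - 12) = (p - 4)*(p + 3)*(p + 4)*(p + 3)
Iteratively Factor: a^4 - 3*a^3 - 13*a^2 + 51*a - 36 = (a + 4)*(a^3 - 7*a^2 + 15*a - 9) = (a - 3)*(a + 4)*(a^2 - 4*a + 3) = (a - 3)^2*(a + 4)*(a - 1)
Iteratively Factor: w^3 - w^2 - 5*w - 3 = (w - 3)*(w^2 + 2*w + 1) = (w - 3)*(w + 1)*(w + 1)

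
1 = 1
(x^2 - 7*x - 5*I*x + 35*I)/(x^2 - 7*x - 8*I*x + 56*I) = (x - 5*I)/(x - 8*I)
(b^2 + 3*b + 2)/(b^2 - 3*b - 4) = (b + 2)/(b - 4)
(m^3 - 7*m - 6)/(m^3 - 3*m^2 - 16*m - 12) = (m - 3)/(m - 6)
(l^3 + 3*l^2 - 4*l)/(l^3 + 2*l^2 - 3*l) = (l + 4)/(l + 3)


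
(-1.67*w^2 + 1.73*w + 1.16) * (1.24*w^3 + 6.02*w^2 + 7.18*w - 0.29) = -2.0708*w^5 - 7.9082*w^4 - 0.137600000000001*w^3 + 19.8889*w^2 + 7.8271*w - 0.3364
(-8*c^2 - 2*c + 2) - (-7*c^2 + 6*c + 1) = -c^2 - 8*c + 1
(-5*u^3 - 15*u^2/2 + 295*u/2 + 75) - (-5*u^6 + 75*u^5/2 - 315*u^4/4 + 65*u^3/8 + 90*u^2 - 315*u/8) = 5*u^6 - 75*u^5/2 + 315*u^4/4 - 105*u^3/8 - 195*u^2/2 + 1495*u/8 + 75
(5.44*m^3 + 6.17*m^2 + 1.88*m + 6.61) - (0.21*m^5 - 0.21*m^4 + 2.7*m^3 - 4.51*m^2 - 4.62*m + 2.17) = -0.21*m^5 + 0.21*m^4 + 2.74*m^3 + 10.68*m^2 + 6.5*m + 4.44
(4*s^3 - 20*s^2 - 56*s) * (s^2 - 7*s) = 4*s^5 - 48*s^4 + 84*s^3 + 392*s^2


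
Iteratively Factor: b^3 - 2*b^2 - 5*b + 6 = (b - 1)*(b^2 - b - 6) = (b - 3)*(b - 1)*(b + 2)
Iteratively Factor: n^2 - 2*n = (n)*(n - 2)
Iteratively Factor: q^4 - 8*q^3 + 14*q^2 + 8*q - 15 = (q - 1)*(q^3 - 7*q^2 + 7*q + 15) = (q - 1)*(q + 1)*(q^2 - 8*q + 15) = (q - 3)*(q - 1)*(q + 1)*(q - 5)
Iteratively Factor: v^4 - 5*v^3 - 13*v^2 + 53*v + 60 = (v - 4)*(v^3 - v^2 - 17*v - 15) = (v - 5)*(v - 4)*(v^2 + 4*v + 3) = (v - 5)*(v - 4)*(v + 1)*(v + 3)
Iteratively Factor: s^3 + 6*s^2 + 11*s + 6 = (s + 2)*(s^2 + 4*s + 3) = (s + 1)*(s + 2)*(s + 3)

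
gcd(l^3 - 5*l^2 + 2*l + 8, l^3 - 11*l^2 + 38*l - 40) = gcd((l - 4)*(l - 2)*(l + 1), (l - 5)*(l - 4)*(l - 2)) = l^2 - 6*l + 8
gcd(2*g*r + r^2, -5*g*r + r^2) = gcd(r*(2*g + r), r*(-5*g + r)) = r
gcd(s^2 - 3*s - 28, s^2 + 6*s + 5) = 1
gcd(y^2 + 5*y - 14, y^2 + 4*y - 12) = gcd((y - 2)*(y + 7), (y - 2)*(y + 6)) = y - 2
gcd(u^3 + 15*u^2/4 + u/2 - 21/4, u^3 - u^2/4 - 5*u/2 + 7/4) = u^2 + 3*u/4 - 7/4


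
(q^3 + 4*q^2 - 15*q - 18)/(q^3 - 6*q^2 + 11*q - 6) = (q^2 + 7*q + 6)/(q^2 - 3*q + 2)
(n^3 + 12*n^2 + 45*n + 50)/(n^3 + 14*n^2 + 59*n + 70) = (n + 5)/(n + 7)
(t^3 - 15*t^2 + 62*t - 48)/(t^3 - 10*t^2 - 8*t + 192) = (t - 1)/(t + 4)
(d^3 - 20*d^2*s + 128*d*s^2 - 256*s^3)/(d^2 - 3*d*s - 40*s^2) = (d^2 - 12*d*s + 32*s^2)/(d + 5*s)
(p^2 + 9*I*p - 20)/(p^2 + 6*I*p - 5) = (p + 4*I)/(p + I)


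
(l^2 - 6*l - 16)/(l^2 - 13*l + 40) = (l + 2)/(l - 5)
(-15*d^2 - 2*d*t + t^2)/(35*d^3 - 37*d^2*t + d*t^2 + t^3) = (3*d + t)/(-7*d^2 + 6*d*t + t^2)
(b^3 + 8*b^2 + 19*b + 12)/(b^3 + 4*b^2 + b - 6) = (b^2 + 5*b + 4)/(b^2 + b - 2)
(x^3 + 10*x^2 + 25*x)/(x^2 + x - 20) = x*(x + 5)/(x - 4)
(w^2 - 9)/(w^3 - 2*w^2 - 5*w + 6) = (w + 3)/(w^2 + w - 2)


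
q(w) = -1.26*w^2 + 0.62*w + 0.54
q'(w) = 0.62 - 2.52*w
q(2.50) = -5.78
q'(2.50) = -5.68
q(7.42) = -64.23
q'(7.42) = -18.08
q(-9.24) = -112.76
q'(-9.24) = 23.90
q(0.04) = 0.56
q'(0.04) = 0.52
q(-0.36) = 0.15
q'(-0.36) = 1.53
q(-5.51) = -41.13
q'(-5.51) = 14.51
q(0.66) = 0.40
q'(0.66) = -1.04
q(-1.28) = -2.32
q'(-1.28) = 3.85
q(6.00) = -41.10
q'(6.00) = -14.50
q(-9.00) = -107.10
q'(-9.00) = 23.30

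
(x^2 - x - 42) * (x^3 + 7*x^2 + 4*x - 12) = x^5 + 6*x^4 - 45*x^3 - 310*x^2 - 156*x + 504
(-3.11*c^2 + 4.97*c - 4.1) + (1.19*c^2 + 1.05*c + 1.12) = -1.92*c^2 + 6.02*c - 2.98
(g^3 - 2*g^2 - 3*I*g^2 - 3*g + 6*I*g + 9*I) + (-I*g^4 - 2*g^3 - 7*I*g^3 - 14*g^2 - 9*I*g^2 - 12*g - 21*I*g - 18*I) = -I*g^4 - g^3 - 7*I*g^3 - 16*g^2 - 12*I*g^2 - 15*g - 15*I*g - 9*I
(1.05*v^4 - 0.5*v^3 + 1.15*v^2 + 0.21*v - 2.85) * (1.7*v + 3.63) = 1.785*v^5 + 2.9615*v^4 + 0.14*v^3 + 4.5315*v^2 - 4.0827*v - 10.3455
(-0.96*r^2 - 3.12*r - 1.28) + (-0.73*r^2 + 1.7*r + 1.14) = -1.69*r^2 - 1.42*r - 0.14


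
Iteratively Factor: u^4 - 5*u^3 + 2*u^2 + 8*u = (u - 2)*(u^3 - 3*u^2 - 4*u) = u*(u - 2)*(u^2 - 3*u - 4) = u*(u - 2)*(u + 1)*(u - 4)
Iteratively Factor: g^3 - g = (g)*(g^2 - 1) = g*(g - 1)*(g + 1)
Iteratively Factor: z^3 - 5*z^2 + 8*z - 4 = (z - 2)*(z^2 - 3*z + 2) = (z - 2)^2*(z - 1)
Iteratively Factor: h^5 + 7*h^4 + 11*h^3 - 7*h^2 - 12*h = (h + 3)*(h^4 + 4*h^3 - h^2 - 4*h) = (h - 1)*(h + 3)*(h^3 + 5*h^2 + 4*h) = h*(h - 1)*(h + 3)*(h^2 + 5*h + 4) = h*(h - 1)*(h + 1)*(h + 3)*(h + 4)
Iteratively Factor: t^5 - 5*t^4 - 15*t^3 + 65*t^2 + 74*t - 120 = (t - 4)*(t^4 - t^3 - 19*t^2 - 11*t + 30) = (t - 5)*(t - 4)*(t^3 + 4*t^2 + t - 6) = (t - 5)*(t - 4)*(t + 3)*(t^2 + t - 2) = (t - 5)*(t - 4)*(t - 1)*(t + 3)*(t + 2)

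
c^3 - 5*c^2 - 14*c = c*(c - 7)*(c + 2)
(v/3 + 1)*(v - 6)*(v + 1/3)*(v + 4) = v^4/3 + 4*v^3/9 - 89*v^2/9 - 82*v/3 - 8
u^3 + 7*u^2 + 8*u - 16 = (u - 1)*(u + 4)^2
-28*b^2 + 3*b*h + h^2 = (-4*b + h)*(7*b + h)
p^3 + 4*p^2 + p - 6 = (p - 1)*(p + 2)*(p + 3)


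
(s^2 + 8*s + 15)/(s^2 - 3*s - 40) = (s + 3)/(s - 8)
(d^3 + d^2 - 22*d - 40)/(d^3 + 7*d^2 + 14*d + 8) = (d - 5)/(d + 1)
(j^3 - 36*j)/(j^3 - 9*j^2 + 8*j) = (j^2 - 36)/(j^2 - 9*j + 8)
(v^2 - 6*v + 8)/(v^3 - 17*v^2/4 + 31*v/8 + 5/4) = 8*(v - 4)/(8*v^2 - 18*v - 5)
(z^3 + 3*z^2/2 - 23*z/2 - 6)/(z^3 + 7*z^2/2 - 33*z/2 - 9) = (z + 4)/(z + 6)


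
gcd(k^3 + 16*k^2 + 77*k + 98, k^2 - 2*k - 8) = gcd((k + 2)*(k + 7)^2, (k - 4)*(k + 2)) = k + 2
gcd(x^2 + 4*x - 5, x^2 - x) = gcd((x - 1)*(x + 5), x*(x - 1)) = x - 1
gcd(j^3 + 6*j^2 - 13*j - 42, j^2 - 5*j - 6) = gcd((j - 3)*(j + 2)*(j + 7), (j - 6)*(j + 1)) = 1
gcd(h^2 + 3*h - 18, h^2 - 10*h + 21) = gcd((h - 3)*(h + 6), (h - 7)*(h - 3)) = h - 3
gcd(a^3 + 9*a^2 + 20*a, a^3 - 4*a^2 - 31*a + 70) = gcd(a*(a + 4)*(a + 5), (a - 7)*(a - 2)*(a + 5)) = a + 5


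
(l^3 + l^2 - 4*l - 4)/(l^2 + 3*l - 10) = (l^2 + 3*l + 2)/(l + 5)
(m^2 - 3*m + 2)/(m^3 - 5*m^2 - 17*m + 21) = (m - 2)/(m^2 - 4*m - 21)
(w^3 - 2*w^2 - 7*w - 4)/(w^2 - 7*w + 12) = (w^2 + 2*w + 1)/(w - 3)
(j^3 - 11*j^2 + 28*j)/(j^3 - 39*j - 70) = j*(j - 4)/(j^2 + 7*j + 10)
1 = 1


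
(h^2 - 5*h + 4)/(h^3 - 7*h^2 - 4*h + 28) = (h^2 - 5*h + 4)/(h^3 - 7*h^2 - 4*h + 28)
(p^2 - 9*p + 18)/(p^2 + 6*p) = (p^2 - 9*p + 18)/(p*(p + 6))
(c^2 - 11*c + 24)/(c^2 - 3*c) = (c - 8)/c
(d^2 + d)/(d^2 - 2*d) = (d + 1)/(d - 2)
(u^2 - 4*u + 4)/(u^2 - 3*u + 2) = (u - 2)/(u - 1)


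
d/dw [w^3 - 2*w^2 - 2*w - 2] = 3*w^2 - 4*w - 2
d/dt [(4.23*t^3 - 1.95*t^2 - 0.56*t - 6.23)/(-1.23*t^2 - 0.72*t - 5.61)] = (-5.2029*t^4 - 6.0912*t^3 - 70.4757*t^2 + 6.5532*t - 1.344)/(1.5129*t^4 + 1.7712*t^3 + 14.319*t^2 + 8.0784*t + 31.4721)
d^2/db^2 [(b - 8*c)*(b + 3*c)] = 2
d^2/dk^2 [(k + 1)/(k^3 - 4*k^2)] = 2*(3*k^3 - 6*k^2 - 16*k + 48)/(k^4*(k^3 - 12*k^2 + 48*k - 64))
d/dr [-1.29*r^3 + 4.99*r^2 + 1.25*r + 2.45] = -3.87*r^2 + 9.98*r + 1.25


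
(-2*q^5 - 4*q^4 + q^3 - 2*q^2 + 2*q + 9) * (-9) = 18*q^5 + 36*q^4 - 9*q^3 + 18*q^2 - 18*q - 81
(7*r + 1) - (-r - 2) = 8*r + 3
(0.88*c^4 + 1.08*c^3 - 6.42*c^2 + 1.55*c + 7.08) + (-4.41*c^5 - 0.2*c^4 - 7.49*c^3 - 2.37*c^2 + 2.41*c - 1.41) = -4.41*c^5 + 0.68*c^4 - 6.41*c^3 - 8.79*c^2 + 3.96*c + 5.67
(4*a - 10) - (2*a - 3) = 2*a - 7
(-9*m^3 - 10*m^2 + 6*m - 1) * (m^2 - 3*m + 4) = -9*m^5 + 17*m^4 - 59*m^2 + 27*m - 4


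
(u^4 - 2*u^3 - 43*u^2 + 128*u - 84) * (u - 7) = u^5 - 9*u^4 - 29*u^3 + 429*u^2 - 980*u + 588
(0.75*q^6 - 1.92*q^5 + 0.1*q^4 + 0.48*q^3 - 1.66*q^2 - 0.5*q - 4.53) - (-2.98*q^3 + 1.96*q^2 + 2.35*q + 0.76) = 0.75*q^6 - 1.92*q^5 + 0.1*q^4 + 3.46*q^3 - 3.62*q^2 - 2.85*q - 5.29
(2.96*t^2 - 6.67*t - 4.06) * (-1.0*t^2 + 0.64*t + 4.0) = -2.96*t^4 + 8.5644*t^3 + 11.6312*t^2 - 29.2784*t - 16.24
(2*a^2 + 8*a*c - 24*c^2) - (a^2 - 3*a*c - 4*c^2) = a^2 + 11*a*c - 20*c^2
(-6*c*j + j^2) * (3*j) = -18*c*j^2 + 3*j^3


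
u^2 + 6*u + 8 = (u + 2)*(u + 4)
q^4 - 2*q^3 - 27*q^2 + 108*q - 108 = (q - 3)^2*(q - 2)*(q + 6)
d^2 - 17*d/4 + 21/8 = (d - 7/2)*(d - 3/4)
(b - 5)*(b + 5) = b^2 - 25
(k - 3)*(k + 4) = k^2 + k - 12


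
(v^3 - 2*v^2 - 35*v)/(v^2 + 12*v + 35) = v*(v - 7)/(v + 7)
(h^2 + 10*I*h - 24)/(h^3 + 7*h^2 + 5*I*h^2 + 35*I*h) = (h^2 + 10*I*h - 24)/(h*(h^2 + h*(7 + 5*I) + 35*I))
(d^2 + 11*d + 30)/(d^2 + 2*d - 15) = (d + 6)/(d - 3)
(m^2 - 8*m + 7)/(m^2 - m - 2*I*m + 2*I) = (m - 7)/(m - 2*I)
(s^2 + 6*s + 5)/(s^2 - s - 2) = (s + 5)/(s - 2)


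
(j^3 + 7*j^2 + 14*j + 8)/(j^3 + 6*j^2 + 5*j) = (j^2 + 6*j + 8)/(j*(j + 5))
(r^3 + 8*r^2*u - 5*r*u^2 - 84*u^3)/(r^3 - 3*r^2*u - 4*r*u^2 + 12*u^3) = (r^2 + 11*r*u + 28*u^2)/(r^2 - 4*u^2)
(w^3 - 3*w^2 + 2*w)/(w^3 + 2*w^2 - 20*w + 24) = w*(w - 1)/(w^2 + 4*w - 12)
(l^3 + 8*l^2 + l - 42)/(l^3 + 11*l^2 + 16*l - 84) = (l + 3)/(l + 6)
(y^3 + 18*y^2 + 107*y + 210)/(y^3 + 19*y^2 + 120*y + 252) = (y + 5)/(y + 6)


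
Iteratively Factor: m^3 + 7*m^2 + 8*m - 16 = (m - 1)*(m^2 + 8*m + 16) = (m - 1)*(m + 4)*(m + 4)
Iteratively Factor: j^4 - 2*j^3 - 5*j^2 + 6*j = (j - 1)*(j^3 - j^2 - 6*j) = j*(j - 1)*(j^2 - j - 6) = j*(j - 1)*(j + 2)*(j - 3)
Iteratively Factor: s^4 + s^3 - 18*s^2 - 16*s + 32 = (s + 4)*(s^3 - 3*s^2 - 6*s + 8) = (s + 2)*(s + 4)*(s^2 - 5*s + 4) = (s - 4)*(s + 2)*(s + 4)*(s - 1)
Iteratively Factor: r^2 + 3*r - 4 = (r + 4)*(r - 1)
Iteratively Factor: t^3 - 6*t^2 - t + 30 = (t - 5)*(t^2 - t - 6) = (t - 5)*(t - 3)*(t + 2)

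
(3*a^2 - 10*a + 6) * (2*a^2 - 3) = 6*a^4 - 20*a^3 + 3*a^2 + 30*a - 18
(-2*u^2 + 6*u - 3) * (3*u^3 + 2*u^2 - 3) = -6*u^5 + 14*u^4 + 3*u^3 - 18*u + 9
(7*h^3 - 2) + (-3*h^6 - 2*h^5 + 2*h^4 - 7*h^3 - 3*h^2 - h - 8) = -3*h^6 - 2*h^5 + 2*h^4 - 3*h^2 - h - 10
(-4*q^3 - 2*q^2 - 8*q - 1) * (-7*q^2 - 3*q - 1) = 28*q^5 + 26*q^4 + 66*q^3 + 33*q^2 + 11*q + 1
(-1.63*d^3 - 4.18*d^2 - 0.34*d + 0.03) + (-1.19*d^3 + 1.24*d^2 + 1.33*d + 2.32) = -2.82*d^3 - 2.94*d^2 + 0.99*d + 2.35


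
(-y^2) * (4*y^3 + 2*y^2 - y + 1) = -4*y^5 - 2*y^4 + y^3 - y^2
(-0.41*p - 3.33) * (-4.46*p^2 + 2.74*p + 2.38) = 1.8286*p^3 + 13.7284*p^2 - 10.1*p - 7.9254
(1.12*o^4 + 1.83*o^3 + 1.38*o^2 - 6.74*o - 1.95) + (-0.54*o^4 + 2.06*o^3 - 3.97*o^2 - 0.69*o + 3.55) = 0.58*o^4 + 3.89*o^3 - 2.59*o^2 - 7.43*o + 1.6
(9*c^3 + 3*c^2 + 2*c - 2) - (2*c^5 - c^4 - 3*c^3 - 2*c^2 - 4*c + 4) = -2*c^5 + c^4 + 12*c^3 + 5*c^2 + 6*c - 6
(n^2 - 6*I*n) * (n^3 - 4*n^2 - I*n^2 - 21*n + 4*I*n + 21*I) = n^5 - 4*n^4 - 7*I*n^4 - 27*n^3 + 28*I*n^3 + 24*n^2 + 147*I*n^2 + 126*n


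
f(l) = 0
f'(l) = 0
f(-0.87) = 0.00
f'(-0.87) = 0.00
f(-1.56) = 0.00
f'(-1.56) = 0.00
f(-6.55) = 0.00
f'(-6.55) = 0.00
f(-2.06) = 0.00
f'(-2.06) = 0.00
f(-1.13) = 0.00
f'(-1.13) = 0.00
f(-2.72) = 0.00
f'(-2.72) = 0.00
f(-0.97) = 0.00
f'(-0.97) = 0.00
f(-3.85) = 0.00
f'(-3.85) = 0.00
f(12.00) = 0.00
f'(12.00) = 0.00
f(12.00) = 0.00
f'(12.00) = 0.00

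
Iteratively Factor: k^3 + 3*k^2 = (k + 3)*(k^2) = k*(k + 3)*(k)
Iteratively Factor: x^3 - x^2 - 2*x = (x - 2)*(x^2 + x) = (x - 2)*(x + 1)*(x)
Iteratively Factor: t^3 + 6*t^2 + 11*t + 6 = (t + 3)*(t^2 + 3*t + 2) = (t + 1)*(t + 3)*(t + 2)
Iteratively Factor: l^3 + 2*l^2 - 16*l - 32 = (l + 2)*(l^2 - 16) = (l + 2)*(l + 4)*(l - 4)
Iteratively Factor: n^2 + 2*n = (n + 2)*(n)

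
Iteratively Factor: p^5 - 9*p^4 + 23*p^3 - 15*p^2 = (p - 1)*(p^4 - 8*p^3 + 15*p^2) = p*(p - 1)*(p^3 - 8*p^2 + 15*p) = p^2*(p - 1)*(p^2 - 8*p + 15) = p^2*(p - 5)*(p - 1)*(p - 3)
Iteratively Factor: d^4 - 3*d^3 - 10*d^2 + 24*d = (d - 2)*(d^3 - d^2 - 12*d) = (d - 4)*(d - 2)*(d^2 + 3*d) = d*(d - 4)*(d - 2)*(d + 3)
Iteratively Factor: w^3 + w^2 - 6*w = (w - 2)*(w^2 + 3*w) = w*(w - 2)*(w + 3)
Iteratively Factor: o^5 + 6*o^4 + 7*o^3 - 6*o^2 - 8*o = (o + 1)*(o^4 + 5*o^3 + 2*o^2 - 8*o) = (o - 1)*(o + 1)*(o^3 + 6*o^2 + 8*o) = (o - 1)*(o + 1)*(o + 2)*(o^2 + 4*o) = o*(o - 1)*(o + 1)*(o + 2)*(o + 4)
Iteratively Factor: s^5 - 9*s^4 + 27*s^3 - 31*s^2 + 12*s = (s - 4)*(s^4 - 5*s^3 + 7*s^2 - 3*s) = (s - 4)*(s - 3)*(s^3 - 2*s^2 + s) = s*(s - 4)*(s - 3)*(s^2 - 2*s + 1) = s*(s - 4)*(s - 3)*(s - 1)*(s - 1)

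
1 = 1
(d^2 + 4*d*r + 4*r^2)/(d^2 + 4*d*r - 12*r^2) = (d^2 + 4*d*r + 4*r^2)/(d^2 + 4*d*r - 12*r^2)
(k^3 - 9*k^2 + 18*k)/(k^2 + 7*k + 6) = k*(k^2 - 9*k + 18)/(k^2 + 7*k + 6)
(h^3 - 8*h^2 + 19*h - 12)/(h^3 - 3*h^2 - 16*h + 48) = (h - 1)/(h + 4)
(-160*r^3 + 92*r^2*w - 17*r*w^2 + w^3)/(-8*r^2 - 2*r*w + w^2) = (40*r^2 - 13*r*w + w^2)/(2*r + w)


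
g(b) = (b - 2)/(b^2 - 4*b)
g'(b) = (4 - 2*b)*(b - 2)/(b^2 - 4*b)^2 + 1/(b^2 - 4*b)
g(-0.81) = -0.72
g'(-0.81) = -0.78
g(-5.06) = -0.15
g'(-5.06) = -0.03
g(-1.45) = -0.44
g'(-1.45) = -0.25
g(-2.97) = -0.24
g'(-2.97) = -0.07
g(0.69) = 0.57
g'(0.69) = -1.10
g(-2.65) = -0.26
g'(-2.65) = -0.08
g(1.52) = 0.13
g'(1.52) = -0.30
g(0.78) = 0.49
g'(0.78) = -0.87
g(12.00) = 0.10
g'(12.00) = -0.01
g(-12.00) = -0.07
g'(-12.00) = -0.00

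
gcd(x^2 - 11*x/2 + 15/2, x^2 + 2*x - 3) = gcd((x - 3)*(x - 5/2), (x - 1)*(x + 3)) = 1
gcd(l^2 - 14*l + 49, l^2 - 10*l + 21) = l - 7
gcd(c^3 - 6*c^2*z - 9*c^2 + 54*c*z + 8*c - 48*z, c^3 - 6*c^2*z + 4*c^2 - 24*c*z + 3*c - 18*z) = -c + 6*z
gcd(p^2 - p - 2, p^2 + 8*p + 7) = p + 1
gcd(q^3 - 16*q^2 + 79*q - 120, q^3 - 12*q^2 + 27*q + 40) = q^2 - 13*q + 40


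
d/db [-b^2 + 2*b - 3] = 2 - 2*b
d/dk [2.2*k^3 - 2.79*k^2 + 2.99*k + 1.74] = 6.6*k^2 - 5.58*k + 2.99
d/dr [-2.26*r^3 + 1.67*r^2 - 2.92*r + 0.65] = -6.78*r^2 + 3.34*r - 2.92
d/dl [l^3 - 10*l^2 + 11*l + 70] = 3*l^2 - 20*l + 11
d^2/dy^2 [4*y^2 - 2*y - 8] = 8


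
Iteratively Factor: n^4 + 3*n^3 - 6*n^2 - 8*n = (n - 2)*(n^3 + 5*n^2 + 4*n) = n*(n - 2)*(n^2 + 5*n + 4) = n*(n - 2)*(n + 1)*(n + 4)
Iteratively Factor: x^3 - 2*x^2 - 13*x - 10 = (x + 1)*(x^2 - 3*x - 10) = (x - 5)*(x + 1)*(x + 2)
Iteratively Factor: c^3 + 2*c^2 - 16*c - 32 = (c - 4)*(c^2 + 6*c + 8) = (c - 4)*(c + 4)*(c + 2)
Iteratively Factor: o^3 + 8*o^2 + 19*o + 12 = (o + 1)*(o^2 + 7*o + 12) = (o + 1)*(o + 3)*(o + 4)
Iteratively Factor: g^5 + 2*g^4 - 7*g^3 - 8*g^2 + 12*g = (g)*(g^4 + 2*g^3 - 7*g^2 - 8*g + 12) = g*(g + 3)*(g^3 - g^2 - 4*g + 4) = g*(g + 2)*(g + 3)*(g^2 - 3*g + 2) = g*(g - 2)*(g + 2)*(g + 3)*(g - 1)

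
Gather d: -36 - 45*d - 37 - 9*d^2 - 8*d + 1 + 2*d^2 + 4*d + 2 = -7*d^2 - 49*d - 70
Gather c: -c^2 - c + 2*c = -c^2 + c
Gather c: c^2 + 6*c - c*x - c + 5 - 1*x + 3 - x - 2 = c^2 + c*(5 - x) - 2*x + 6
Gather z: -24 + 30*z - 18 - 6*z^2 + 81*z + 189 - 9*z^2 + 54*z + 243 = -15*z^2 + 165*z + 390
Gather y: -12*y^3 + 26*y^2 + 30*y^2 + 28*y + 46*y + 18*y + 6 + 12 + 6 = -12*y^3 + 56*y^2 + 92*y + 24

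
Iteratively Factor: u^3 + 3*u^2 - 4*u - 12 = (u + 3)*(u^2 - 4) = (u + 2)*(u + 3)*(u - 2)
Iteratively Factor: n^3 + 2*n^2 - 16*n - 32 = (n - 4)*(n^2 + 6*n + 8) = (n - 4)*(n + 2)*(n + 4)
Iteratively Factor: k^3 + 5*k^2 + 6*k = (k)*(k^2 + 5*k + 6) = k*(k + 2)*(k + 3)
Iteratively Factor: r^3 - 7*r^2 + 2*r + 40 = (r + 2)*(r^2 - 9*r + 20) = (r - 4)*(r + 2)*(r - 5)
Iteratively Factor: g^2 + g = (g + 1)*(g)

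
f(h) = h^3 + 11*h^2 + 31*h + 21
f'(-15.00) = 376.00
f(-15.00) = -1344.00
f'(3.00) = 124.00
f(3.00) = 240.00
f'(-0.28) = 25.08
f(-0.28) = 13.16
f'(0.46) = 41.75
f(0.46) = 37.68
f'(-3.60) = -9.32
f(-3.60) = 5.30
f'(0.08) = 32.78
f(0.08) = 23.55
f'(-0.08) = 29.26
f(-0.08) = 18.59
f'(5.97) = 269.26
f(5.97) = 810.90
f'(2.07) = 89.39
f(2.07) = 141.17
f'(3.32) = 137.11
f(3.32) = 281.76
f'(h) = 3*h^2 + 22*h + 31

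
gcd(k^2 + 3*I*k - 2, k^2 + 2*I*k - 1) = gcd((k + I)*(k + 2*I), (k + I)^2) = k + I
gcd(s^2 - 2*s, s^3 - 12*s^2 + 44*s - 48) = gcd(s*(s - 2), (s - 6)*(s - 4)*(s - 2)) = s - 2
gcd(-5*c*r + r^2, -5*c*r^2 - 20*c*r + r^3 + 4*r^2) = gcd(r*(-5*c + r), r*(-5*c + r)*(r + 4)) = -5*c*r + r^2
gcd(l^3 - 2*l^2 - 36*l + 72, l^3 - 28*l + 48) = l^2 + 4*l - 12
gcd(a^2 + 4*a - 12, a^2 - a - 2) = a - 2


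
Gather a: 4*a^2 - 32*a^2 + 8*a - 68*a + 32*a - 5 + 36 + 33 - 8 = -28*a^2 - 28*a + 56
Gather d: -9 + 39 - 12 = 18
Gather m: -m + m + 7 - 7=0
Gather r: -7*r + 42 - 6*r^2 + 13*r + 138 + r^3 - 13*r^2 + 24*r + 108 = r^3 - 19*r^2 + 30*r + 288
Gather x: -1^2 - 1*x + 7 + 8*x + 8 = 7*x + 14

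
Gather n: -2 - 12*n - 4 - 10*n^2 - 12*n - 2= -10*n^2 - 24*n - 8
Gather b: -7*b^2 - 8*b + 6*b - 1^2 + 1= -7*b^2 - 2*b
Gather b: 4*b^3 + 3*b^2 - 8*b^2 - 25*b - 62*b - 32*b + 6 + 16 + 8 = 4*b^3 - 5*b^2 - 119*b + 30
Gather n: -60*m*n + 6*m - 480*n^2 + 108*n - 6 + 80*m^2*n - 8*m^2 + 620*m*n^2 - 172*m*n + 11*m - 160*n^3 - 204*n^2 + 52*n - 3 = -8*m^2 + 17*m - 160*n^3 + n^2*(620*m - 684) + n*(80*m^2 - 232*m + 160) - 9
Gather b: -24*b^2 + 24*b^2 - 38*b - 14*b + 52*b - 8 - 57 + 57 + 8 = 0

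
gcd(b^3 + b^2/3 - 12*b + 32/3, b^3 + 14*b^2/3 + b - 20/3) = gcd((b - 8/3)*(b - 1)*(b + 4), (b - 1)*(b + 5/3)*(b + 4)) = b^2 + 3*b - 4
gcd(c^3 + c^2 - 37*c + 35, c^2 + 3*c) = 1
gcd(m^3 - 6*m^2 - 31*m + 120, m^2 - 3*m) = m - 3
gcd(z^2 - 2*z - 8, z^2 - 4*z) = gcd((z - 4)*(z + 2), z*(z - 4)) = z - 4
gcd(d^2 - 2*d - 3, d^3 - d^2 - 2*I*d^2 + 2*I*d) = 1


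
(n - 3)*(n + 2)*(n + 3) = n^3 + 2*n^2 - 9*n - 18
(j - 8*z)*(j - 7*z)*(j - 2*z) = j^3 - 17*j^2*z + 86*j*z^2 - 112*z^3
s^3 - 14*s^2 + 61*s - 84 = (s - 7)*(s - 4)*(s - 3)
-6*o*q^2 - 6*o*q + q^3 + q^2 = q*(-6*o + q)*(q + 1)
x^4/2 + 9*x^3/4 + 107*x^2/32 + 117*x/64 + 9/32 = (x/2 + 1)*(x + 1/4)*(x + 3/4)*(x + 3/2)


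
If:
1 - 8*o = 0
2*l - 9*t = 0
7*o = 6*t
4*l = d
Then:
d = 21/8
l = 21/32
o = 1/8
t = 7/48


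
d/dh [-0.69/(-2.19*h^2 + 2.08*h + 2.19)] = (1.4352 - 3.0222*h)/(-2.19*h^2 + 2.08*h + 2.19)^2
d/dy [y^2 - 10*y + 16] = 2*y - 10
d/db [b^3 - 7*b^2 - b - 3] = 3*b^2 - 14*b - 1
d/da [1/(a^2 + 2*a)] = 2*(-a - 1)/(a^2*(a + 2)^2)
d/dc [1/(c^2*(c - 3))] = 3*(2 - c)/(c^3*(c^2 - 6*c + 9))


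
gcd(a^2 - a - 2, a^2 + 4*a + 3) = a + 1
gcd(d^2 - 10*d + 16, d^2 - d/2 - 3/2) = 1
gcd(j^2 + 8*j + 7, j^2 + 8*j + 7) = j^2 + 8*j + 7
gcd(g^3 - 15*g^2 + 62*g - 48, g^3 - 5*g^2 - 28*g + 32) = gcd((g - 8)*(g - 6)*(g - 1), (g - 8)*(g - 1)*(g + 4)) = g^2 - 9*g + 8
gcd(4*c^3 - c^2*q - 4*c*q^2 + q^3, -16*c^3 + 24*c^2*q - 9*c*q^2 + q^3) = 4*c^2 - 5*c*q + q^2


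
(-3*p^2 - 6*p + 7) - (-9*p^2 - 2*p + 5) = 6*p^2 - 4*p + 2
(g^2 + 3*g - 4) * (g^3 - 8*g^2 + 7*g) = g^5 - 5*g^4 - 21*g^3 + 53*g^2 - 28*g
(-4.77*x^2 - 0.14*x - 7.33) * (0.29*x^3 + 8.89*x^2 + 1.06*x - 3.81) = -1.3833*x^5 - 42.4459*x^4 - 8.4265*x^3 - 47.1384*x^2 - 7.2364*x + 27.9273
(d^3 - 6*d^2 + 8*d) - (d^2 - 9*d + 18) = d^3 - 7*d^2 + 17*d - 18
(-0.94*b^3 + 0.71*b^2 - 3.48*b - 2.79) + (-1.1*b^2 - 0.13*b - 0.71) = -0.94*b^3 - 0.39*b^2 - 3.61*b - 3.5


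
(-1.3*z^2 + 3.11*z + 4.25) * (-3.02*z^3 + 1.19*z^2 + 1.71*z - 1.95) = 3.926*z^5 - 10.9392*z^4 - 11.3571*z^3 + 12.9106*z^2 + 1.203*z - 8.2875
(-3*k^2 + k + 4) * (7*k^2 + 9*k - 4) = -21*k^4 - 20*k^3 + 49*k^2 + 32*k - 16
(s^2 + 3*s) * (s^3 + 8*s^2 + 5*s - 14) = s^5 + 11*s^4 + 29*s^3 + s^2 - 42*s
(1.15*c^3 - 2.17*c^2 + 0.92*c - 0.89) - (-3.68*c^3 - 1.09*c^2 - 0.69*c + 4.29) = 4.83*c^3 - 1.08*c^2 + 1.61*c - 5.18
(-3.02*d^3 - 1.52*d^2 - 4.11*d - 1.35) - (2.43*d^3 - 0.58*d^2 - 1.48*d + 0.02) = -5.45*d^3 - 0.94*d^2 - 2.63*d - 1.37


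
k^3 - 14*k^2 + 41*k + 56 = (k - 8)*(k - 7)*(k + 1)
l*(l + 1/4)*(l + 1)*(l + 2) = l^4 + 13*l^3/4 + 11*l^2/4 + l/2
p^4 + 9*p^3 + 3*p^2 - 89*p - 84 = (p - 3)*(p + 1)*(p + 4)*(p + 7)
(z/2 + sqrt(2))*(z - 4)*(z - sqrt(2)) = z^3/2 - 2*z^2 + sqrt(2)*z^2/2 - 2*sqrt(2)*z - 2*z + 8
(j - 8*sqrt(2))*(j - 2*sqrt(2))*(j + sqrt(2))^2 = j^4 - 8*sqrt(2)*j^3 - 6*j^2 + 44*sqrt(2)*j + 64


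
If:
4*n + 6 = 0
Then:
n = -3/2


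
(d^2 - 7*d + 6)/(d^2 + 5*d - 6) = (d - 6)/(d + 6)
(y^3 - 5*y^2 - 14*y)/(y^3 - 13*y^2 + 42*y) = (y + 2)/(y - 6)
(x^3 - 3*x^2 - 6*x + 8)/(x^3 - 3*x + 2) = (x - 4)/(x - 1)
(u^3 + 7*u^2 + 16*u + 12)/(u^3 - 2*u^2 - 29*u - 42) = (u + 2)/(u - 7)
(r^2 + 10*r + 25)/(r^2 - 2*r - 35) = (r + 5)/(r - 7)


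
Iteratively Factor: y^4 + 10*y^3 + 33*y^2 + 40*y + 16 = (y + 1)*(y^3 + 9*y^2 + 24*y + 16) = (y + 1)*(y + 4)*(y^2 + 5*y + 4) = (y + 1)*(y + 4)^2*(y + 1)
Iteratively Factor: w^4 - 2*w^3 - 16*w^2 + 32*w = (w - 4)*(w^3 + 2*w^2 - 8*w) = w*(w - 4)*(w^2 + 2*w - 8) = w*(w - 4)*(w - 2)*(w + 4)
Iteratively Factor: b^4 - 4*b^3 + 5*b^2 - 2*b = (b - 2)*(b^3 - 2*b^2 + b) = (b - 2)*(b - 1)*(b^2 - b) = (b - 2)*(b - 1)^2*(b)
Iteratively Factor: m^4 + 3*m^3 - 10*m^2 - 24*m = (m - 3)*(m^3 + 6*m^2 + 8*m) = m*(m - 3)*(m^2 + 6*m + 8) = m*(m - 3)*(m + 4)*(m + 2)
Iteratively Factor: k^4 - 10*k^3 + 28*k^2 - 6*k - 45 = (k + 1)*(k^3 - 11*k^2 + 39*k - 45) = (k - 5)*(k + 1)*(k^2 - 6*k + 9) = (k - 5)*(k - 3)*(k + 1)*(k - 3)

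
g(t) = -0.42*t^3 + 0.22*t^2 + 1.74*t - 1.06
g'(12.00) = -174.42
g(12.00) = -674.26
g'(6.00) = -40.98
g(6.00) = -73.42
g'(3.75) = -14.33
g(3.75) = -13.59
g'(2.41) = -4.52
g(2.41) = -1.47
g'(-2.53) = -7.44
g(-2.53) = 2.75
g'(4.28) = -19.46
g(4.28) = -22.51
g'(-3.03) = -11.16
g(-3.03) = 7.37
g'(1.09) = 0.72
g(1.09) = 0.55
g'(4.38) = -20.51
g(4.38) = -24.51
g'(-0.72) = 0.77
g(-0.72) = -2.04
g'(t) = -1.26*t^2 + 0.44*t + 1.74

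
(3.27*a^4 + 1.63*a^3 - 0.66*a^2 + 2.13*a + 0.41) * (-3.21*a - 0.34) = -10.4967*a^5 - 6.3441*a^4 + 1.5644*a^3 - 6.6129*a^2 - 2.0403*a - 0.1394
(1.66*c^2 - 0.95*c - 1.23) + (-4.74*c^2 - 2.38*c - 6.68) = -3.08*c^2 - 3.33*c - 7.91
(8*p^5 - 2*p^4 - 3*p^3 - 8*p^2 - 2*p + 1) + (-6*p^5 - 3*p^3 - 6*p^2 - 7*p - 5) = 2*p^5 - 2*p^4 - 6*p^3 - 14*p^2 - 9*p - 4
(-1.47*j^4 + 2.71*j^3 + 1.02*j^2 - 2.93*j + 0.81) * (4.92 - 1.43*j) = 2.1021*j^5 - 11.1077*j^4 + 11.8746*j^3 + 9.2083*j^2 - 15.5739*j + 3.9852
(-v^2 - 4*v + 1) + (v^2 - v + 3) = 4 - 5*v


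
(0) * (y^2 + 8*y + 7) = 0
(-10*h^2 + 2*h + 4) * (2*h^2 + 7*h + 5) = -20*h^4 - 66*h^3 - 28*h^2 + 38*h + 20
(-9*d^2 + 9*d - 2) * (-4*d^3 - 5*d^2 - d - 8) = 36*d^5 + 9*d^4 - 28*d^3 + 73*d^2 - 70*d + 16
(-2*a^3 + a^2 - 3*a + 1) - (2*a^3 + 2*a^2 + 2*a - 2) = -4*a^3 - a^2 - 5*a + 3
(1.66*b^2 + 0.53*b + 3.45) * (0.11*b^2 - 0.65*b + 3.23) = 0.1826*b^4 - 1.0207*b^3 + 5.3968*b^2 - 0.5306*b + 11.1435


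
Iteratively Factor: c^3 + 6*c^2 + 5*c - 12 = (c + 3)*(c^2 + 3*c - 4) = (c + 3)*(c + 4)*(c - 1)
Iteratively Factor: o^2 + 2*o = (o + 2)*(o)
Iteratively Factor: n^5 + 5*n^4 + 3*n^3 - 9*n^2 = (n - 1)*(n^4 + 6*n^3 + 9*n^2) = (n - 1)*(n + 3)*(n^3 + 3*n^2) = n*(n - 1)*(n + 3)*(n^2 + 3*n) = n*(n - 1)*(n + 3)^2*(n)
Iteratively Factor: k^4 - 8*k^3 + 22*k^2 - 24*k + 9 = (k - 1)*(k^3 - 7*k^2 + 15*k - 9) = (k - 3)*(k - 1)*(k^2 - 4*k + 3) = (k - 3)^2*(k - 1)*(k - 1)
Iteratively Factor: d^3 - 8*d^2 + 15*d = (d - 5)*(d^2 - 3*d) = d*(d - 5)*(d - 3)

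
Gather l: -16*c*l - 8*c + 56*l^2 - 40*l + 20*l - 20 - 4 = -8*c + 56*l^2 + l*(-16*c - 20) - 24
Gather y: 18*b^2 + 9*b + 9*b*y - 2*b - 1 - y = 18*b^2 + 7*b + y*(9*b - 1) - 1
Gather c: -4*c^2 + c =-4*c^2 + c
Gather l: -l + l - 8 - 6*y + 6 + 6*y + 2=0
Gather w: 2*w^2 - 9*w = 2*w^2 - 9*w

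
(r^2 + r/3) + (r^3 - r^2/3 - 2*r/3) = r^3 + 2*r^2/3 - r/3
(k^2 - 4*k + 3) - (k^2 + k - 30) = 33 - 5*k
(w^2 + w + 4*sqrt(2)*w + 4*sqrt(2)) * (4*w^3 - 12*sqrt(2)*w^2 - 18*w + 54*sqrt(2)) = 4*w^5 + 4*w^4 + 4*sqrt(2)*w^4 - 114*w^3 + 4*sqrt(2)*w^3 - 114*w^2 - 18*sqrt(2)*w^2 - 18*sqrt(2)*w + 432*w + 432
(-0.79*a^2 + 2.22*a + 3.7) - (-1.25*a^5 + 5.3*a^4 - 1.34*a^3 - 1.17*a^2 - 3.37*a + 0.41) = 1.25*a^5 - 5.3*a^4 + 1.34*a^3 + 0.38*a^2 + 5.59*a + 3.29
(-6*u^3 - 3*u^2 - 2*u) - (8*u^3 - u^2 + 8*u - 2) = -14*u^3 - 2*u^2 - 10*u + 2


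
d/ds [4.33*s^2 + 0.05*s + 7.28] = 8.66*s + 0.05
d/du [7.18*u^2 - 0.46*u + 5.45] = 14.36*u - 0.46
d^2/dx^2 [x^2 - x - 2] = 2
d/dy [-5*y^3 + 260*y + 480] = 260 - 15*y^2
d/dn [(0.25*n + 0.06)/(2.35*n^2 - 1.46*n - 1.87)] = (0.5875*n^2 - 0.365*n - (0.25*n + 0.06)*(4.7*n - 1.46) - 0.4675)/(-2.35*n^2 + 1.46*n + 1.87)^2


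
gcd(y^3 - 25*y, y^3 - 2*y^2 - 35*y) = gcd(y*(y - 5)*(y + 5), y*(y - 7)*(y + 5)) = y^2 + 5*y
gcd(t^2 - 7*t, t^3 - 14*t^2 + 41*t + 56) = t - 7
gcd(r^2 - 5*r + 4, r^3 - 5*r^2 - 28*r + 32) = r - 1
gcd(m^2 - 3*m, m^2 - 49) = 1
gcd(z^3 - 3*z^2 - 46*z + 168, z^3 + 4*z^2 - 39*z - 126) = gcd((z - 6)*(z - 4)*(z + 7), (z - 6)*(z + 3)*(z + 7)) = z^2 + z - 42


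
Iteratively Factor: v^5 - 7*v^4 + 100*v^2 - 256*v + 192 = (v - 2)*(v^4 - 5*v^3 - 10*v^2 + 80*v - 96) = (v - 3)*(v - 2)*(v^3 - 2*v^2 - 16*v + 32) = (v - 3)*(v - 2)^2*(v^2 - 16) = (v - 3)*(v - 2)^2*(v + 4)*(v - 4)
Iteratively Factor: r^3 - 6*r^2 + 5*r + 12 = (r - 3)*(r^2 - 3*r - 4) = (r - 3)*(r + 1)*(r - 4)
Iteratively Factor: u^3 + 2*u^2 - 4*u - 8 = (u + 2)*(u^2 - 4) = (u + 2)^2*(u - 2)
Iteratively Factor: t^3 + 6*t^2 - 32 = (t + 4)*(t^2 + 2*t - 8) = (t - 2)*(t + 4)*(t + 4)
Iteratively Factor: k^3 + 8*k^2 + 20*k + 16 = (k + 4)*(k^2 + 4*k + 4) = (k + 2)*(k + 4)*(k + 2)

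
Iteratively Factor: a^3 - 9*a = (a + 3)*(a^2 - 3*a) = (a - 3)*(a + 3)*(a)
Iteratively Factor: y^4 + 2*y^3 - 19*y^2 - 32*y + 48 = (y - 4)*(y^3 + 6*y^2 + 5*y - 12) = (y - 4)*(y - 1)*(y^2 + 7*y + 12) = (y - 4)*(y - 1)*(y + 4)*(y + 3)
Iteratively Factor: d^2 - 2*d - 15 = (d - 5)*(d + 3)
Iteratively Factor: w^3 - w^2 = (w)*(w^2 - w) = w*(w - 1)*(w)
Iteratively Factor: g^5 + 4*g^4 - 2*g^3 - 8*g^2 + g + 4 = (g + 1)*(g^4 + 3*g^3 - 5*g^2 - 3*g + 4) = (g + 1)*(g + 4)*(g^3 - g^2 - g + 1) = (g - 1)*(g + 1)*(g + 4)*(g^2 - 1) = (g - 1)*(g + 1)^2*(g + 4)*(g - 1)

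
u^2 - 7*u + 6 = (u - 6)*(u - 1)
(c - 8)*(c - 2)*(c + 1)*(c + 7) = c^4 - 2*c^3 - 57*c^2 + 58*c + 112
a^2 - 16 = (a - 4)*(a + 4)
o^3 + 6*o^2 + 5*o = o*(o + 1)*(o + 5)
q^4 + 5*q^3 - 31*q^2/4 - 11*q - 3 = (q - 2)*(q + 1/2)^2*(q + 6)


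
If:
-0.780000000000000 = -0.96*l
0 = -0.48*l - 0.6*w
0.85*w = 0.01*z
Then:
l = 0.81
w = -0.65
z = -55.25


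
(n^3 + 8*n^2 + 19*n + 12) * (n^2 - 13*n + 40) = n^5 - 5*n^4 - 45*n^3 + 85*n^2 + 604*n + 480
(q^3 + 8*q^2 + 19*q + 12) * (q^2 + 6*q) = q^5 + 14*q^4 + 67*q^3 + 126*q^2 + 72*q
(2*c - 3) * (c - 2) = 2*c^2 - 7*c + 6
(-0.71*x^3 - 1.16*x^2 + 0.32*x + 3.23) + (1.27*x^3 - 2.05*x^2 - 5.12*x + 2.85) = 0.56*x^3 - 3.21*x^2 - 4.8*x + 6.08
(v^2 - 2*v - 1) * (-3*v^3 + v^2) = -3*v^5 + 7*v^4 + v^3 - v^2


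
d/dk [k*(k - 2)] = 2*k - 2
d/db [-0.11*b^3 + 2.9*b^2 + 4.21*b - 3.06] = -0.33*b^2 + 5.8*b + 4.21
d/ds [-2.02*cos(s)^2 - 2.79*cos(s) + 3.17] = (4.04*cos(s) + 2.79)*sin(s)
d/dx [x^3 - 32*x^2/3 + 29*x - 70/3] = 3*x^2 - 64*x/3 + 29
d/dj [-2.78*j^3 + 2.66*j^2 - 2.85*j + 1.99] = -8.34*j^2 + 5.32*j - 2.85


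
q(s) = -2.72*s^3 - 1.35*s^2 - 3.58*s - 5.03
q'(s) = -8.16*s^2 - 2.7*s - 3.58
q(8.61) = -1872.05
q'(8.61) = -631.74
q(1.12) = -14.55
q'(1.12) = -16.84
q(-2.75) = 51.17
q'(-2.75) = -57.86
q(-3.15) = 77.87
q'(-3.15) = -76.04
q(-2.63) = 44.53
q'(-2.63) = -52.92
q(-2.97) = 64.95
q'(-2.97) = -67.54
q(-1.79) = 12.65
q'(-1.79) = -24.89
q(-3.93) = 153.29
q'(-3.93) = -119.00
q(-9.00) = 1900.72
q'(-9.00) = -640.24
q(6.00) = -662.63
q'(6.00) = -313.54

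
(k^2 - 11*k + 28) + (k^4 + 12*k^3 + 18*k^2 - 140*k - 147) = k^4 + 12*k^3 + 19*k^2 - 151*k - 119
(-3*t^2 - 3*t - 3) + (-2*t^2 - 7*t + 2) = -5*t^2 - 10*t - 1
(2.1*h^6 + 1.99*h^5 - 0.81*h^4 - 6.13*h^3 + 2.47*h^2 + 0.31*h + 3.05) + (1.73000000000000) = 2.1*h^6 + 1.99*h^5 - 0.81*h^4 - 6.13*h^3 + 2.47*h^2 + 0.31*h + 4.78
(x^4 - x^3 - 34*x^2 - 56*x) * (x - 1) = x^5 - 2*x^4 - 33*x^3 - 22*x^2 + 56*x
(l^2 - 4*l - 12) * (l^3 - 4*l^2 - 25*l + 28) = l^5 - 8*l^4 - 21*l^3 + 176*l^2 + 188*l - 336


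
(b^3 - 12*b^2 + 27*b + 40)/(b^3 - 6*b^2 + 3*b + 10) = (b - 8)/(b - 2)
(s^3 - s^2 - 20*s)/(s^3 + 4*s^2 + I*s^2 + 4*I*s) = (s - 5)/(s + I)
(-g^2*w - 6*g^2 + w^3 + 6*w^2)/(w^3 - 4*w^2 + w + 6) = (-g^2*w - 6*g^2 + w^3 + 6*w^2)/(w^3 - 4*w^2 + w + 6)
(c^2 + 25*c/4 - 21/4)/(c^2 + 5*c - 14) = (c - 3/4)/(c - 2)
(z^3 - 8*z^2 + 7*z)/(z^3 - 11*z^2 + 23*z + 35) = z*(z - 1)/(z^2 - 4*z - 5)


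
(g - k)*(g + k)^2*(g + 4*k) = g^4 + 5*g^3*k + 3*g^2*k^2 - 5*g*k^3 - 4*k^4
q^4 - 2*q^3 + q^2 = q^2*(q - 1)^2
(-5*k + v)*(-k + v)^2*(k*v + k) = -5*k^4*v - 5*k^4 + 11*k^3*v^2 + 11*k^3*v - 7*k^2*v^3 - 7*k^2*v^2 + k*v^4 + k*v^3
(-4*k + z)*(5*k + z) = -20*k^2 + k*z + z^2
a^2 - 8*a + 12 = (a - 6)*(a - 2)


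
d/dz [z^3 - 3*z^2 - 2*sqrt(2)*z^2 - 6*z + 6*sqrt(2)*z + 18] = 3*z^2 - 6*z - 4*sqrt(2)*z - 6 + 6*sqrt(2)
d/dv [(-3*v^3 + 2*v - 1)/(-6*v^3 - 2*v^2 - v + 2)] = (6*v^4 + 30*v^3 - 32*v^2 - 4*v + 3)/(36*v^6 + 24*v^5 + 16*v^4 - 20*v^3 - 7*v^2 - 4*v + 4)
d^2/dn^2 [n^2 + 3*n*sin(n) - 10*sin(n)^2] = -3*n*sin(n) + 40*sin(n)^2 + 6*cos(n) - 18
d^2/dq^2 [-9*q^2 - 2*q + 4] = -18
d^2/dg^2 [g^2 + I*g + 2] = 2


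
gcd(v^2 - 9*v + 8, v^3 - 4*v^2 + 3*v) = v - 1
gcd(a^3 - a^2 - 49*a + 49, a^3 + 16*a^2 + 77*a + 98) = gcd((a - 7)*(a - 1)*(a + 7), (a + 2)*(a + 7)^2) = a + 7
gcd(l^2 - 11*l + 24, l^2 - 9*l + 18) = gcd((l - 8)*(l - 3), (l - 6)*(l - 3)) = l - 3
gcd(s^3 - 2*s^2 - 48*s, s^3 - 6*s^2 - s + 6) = 1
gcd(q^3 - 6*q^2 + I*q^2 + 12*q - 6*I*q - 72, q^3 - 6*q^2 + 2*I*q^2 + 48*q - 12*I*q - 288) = q - 6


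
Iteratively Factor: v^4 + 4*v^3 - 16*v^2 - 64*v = (v + 4)*(v^3 - 16*v) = (v + 4)^2*(v^2 - 4*v) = v*(v + 4)^2*(v - 4)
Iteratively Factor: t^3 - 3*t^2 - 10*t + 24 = (t - 2)*(t^2 - t - 12) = (t - 4)*(t - 2)*(t + 3)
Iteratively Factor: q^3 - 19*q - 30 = (q - 5)*(q^2 + 5*q + 6) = (q - 5)*(q + 2)*(q + 3)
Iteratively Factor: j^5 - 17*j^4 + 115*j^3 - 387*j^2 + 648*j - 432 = (j - 3)*(j^4 - 14*j^3 + 73*j^2 - 168*j + 144) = (j - 3)^2*(j^3 - 11*j^2 + 40*j - 48) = (j - 3)^3*(j^2 - 8*j + 16) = (j - 4)*(j - 3)^3*(j - 4)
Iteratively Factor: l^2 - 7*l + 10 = (l - 5)*(l - 2)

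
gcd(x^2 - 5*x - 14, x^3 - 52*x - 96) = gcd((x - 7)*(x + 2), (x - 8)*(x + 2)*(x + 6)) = x + 2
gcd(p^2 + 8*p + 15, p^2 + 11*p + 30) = p + 5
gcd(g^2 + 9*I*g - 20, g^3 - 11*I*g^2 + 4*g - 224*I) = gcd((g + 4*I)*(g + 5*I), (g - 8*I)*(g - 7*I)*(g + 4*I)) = g + 4*I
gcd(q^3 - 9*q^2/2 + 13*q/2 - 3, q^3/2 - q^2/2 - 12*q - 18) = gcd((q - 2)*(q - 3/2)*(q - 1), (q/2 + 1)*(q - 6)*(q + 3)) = 1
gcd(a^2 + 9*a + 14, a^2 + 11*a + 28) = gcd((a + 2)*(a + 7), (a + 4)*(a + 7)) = a + 7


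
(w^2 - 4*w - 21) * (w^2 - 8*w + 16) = w^4 - 12*w^3 + 27*w^2 + 104*w - 336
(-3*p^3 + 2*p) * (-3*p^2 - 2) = 9*p^5 - 4*p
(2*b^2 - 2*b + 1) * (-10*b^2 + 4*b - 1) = -20*b^4 + 28*b^3 - 20*b^2 + 6*b - 1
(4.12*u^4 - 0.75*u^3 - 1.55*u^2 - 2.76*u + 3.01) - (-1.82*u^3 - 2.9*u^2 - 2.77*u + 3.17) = 4.12*u^4 + 1.07*u^3 + 1.35*u^2 + 0.0100000000000002*u - 0.16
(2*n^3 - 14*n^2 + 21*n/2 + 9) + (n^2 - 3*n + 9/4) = 2*n^3 - 13*n^2 + 15*n/2 + 45/4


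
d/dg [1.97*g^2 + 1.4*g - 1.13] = 3.94*g + 1.4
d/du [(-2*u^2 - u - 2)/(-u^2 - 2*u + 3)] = (3*u^2 - 16*u - 7)/(u^4 + 4*u^3 - 2*u^2 - 12*u + 9)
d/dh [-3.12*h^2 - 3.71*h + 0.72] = -6.24*h - 3.71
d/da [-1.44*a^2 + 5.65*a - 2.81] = 5.65 - 2.88*a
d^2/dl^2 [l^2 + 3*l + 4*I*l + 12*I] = 2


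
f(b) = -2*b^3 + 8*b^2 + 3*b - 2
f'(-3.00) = -99.00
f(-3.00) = 115.00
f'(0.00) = 3.00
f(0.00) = -2.00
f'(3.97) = -28.05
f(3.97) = 10.86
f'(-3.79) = -143.82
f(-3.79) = 210.42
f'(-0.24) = -1.19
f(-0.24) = -2.23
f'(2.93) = -1.63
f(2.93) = 25.16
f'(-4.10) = -163.46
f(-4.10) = 258.02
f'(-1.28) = -27.31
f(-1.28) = 11.46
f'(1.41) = 13.63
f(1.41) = 12.53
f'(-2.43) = -71.31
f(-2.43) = 66.65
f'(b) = -6*b^2 + 16*b + 3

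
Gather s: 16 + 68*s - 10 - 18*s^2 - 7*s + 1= -18*s^2 + 61*s + 7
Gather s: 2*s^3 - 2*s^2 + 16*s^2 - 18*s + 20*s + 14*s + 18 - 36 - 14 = 2*s^3 + 14*s^2 + 16*s - 32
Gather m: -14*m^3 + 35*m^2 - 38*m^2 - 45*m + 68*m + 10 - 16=-14*m^3 - 3*m^2 + 23*m - 6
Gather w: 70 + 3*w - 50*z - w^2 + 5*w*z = -w^2 + w*(5*z + 3) - 50*z + 70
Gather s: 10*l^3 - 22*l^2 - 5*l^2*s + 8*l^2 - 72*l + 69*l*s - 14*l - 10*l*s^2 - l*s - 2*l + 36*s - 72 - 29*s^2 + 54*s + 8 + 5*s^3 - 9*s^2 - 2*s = 10*l^3 - 14*l^2 - 88*l + 5*s^3 + s^2*(-10*l - 38) + s*(-5*l^2 + 68*l + 88) - 64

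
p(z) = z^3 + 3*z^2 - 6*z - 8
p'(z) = 3*z^2 + 6*z - 6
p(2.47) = 10.55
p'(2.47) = 27.12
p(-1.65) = 5.58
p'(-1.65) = -7.73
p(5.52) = 218.49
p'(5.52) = 118.53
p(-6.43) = -111.23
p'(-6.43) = 79.45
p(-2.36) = 9.72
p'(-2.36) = -3.45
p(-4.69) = -17.03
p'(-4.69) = 31.85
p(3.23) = 37.62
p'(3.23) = 44.68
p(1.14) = -9.46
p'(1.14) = 4.74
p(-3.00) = 10.00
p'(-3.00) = 3.00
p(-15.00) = -2618.00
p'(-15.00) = 579.00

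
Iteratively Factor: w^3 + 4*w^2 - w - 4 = (w + 4)*(w^2 - 1) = (w + 1)*(w + 4)*(w - 1)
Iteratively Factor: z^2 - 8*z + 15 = (z - 3)*(z - 5)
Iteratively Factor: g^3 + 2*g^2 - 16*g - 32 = (g - 4)*(g^2 + 6*g + 8) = (g - 4)*(g + 4)*(g + 2)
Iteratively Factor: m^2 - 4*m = (m - 4)*(m)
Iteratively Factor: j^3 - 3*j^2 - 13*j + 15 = (j + 3)*(j^2 - 6*j + 5) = (j - 1)*(j + 3)*(j - 5)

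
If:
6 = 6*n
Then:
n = 1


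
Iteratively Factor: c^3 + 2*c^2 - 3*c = (c)*(c^2 + 2*c - 3) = c*(c - 1)*(c + 3)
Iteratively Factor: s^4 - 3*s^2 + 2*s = (s + 2)*(s^3 - 2*s^2 + s) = s*(s + 2)*(s^2 - 2*s + 1) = s*(s - 1)*(s + 2)*(s - 1)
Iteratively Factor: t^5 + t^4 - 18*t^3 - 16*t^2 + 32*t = (t - 1)*(t^4 + 2*t^3 - 16*t^2 - 32*t) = (t - 1)*(t + 2)*(t^3 - 16*t) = t*(t - 1)*(t + 2)*(t^2 - 16) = t*(t - 1)*(t + 2)*(t + 4)*(t - 4)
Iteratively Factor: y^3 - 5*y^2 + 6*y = (y - 2)*(y^2 - 3*y) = (y - 3)*(y - 2)*(y)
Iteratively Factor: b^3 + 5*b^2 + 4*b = (b)*(b^2 + 5*b + 4) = b*(b + 4)*(b + 1)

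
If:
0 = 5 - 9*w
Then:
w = 5/9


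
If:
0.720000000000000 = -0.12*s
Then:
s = -6.00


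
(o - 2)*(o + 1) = o^2 - o - 2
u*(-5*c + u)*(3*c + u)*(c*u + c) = -15*c^3*u^2 - 15*c^3*u - 2*c^2*u^3 - 2*c^2*u^2 + c*u^4 + c*u^3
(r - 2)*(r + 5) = r^2 + 3*r - 10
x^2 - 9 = (x - 3)*(x + 3)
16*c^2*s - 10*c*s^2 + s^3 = s*(-8*c + s)*(-2*c + s)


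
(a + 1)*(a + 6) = a^2 + 7*a + 6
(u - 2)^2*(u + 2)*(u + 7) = u^4 + 5*u^3 - 18*u^2 - 20*u + 56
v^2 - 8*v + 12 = (v - 6)*(v - 2)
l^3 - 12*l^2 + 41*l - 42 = (l - 7)*(l - 3)*(l - 2)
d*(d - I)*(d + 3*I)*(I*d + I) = I*d^4 - 2*d^3 + I*d^3 - 2*d^2 + 3*I*d^2 + 3*I*d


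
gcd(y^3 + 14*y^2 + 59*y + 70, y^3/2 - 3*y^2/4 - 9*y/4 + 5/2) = y + 2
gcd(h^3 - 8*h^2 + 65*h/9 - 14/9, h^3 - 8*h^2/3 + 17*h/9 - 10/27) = h^2 - h + 2/9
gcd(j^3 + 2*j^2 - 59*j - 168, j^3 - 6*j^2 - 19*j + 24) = j^2 - 5*j - 24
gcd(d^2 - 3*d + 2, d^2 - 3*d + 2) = d^2 - 3*d + 2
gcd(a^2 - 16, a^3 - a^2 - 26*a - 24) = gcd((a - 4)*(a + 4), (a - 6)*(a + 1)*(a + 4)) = a + 4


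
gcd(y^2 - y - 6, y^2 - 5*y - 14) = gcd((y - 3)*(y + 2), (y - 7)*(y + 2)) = y + 2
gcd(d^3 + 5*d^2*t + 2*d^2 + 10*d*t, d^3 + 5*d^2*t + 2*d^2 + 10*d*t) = d^3 + 5*d^2*t + 2*d^2 + 10*d*t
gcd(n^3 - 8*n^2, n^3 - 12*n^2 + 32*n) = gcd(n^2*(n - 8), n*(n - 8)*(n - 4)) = n^2 - 8*n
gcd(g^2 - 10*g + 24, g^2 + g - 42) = g - 6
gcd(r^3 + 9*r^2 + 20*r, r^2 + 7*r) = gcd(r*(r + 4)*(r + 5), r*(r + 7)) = r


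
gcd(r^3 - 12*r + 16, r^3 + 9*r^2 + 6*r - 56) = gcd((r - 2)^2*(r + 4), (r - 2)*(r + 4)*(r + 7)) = r^2 + 2*r - 8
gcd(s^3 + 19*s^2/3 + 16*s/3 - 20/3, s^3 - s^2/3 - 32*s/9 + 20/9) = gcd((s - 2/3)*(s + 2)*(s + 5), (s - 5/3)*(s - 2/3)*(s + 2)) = s^2 + 4*s/3 - 4/3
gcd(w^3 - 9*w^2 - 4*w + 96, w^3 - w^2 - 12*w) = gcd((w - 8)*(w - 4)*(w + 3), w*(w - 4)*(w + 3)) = w^2 - w - 12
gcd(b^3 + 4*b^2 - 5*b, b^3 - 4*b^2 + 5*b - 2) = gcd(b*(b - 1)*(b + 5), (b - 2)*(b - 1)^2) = b - 1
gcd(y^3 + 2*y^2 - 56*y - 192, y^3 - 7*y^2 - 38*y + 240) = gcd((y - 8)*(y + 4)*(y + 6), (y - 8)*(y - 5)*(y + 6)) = y^2 - 2*y - 48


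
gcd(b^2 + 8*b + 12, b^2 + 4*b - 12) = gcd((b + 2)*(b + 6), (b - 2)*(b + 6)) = b + 6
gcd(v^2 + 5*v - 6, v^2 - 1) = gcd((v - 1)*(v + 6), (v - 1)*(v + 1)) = v - 1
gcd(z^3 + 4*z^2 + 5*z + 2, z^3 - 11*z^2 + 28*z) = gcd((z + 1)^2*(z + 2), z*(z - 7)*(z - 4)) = 1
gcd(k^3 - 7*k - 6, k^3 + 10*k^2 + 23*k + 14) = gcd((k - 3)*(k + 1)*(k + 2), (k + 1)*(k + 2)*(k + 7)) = k^2 + 3*k + 2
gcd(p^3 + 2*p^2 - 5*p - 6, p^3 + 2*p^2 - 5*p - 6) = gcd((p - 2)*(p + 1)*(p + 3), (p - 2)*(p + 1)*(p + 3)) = p^3 + 2*p^2 - 5*p - 6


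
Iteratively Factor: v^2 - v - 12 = (v - 4)*(v + 3)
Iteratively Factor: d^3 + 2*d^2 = (d)*(d^2 + 2*d) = d*(d + 2)*(d)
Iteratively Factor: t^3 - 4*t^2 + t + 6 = (t + 1)*(t^2 - 5*t + 6) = (t - 3)*(t + 1)*(t - 2)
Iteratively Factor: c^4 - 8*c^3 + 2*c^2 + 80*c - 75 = (c - 1)*(c^3 - 7*c^2 - 5*c + 75) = (c - 1)*(c + 3)*(c^2 - 10*c + 25) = (c - 5)*(c - 1)*(c + 3)*(c - 5)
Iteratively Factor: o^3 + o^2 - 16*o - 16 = (o + 4)*(o^2 - 3*o - 4) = (o - 4)*(o + 4)*(o + 1)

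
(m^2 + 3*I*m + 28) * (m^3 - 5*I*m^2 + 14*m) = m^5 - 2*I*m^4 + 57*m^3 - 98*I*m^2 + 392*m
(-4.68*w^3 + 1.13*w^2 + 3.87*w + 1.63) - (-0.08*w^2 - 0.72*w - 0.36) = -4.68*w^3 + 1.21*w^2 + 4.59*w + 1.99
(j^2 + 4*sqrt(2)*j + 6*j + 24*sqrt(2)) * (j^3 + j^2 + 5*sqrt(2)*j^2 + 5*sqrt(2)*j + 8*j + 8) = j^5 + 7*j^4 + 9*sqrt(2)*j^4 + 54*j^3 + 63*sqrt(2)*j^3 + 86*sqrt(2)*j^2 + 336*j^2 + 288*j + 224*sqrt(2)*j + 192*sqrt(2)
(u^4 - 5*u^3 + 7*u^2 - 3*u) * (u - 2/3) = u^5 - 17*u^4/3 + 31*u^3/3 - 23*u^2/3 + 2*u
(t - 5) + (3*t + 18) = 4*t + 13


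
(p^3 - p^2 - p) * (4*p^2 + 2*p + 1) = 4*p^5 - 2*p^4 - 5*p^3 - 3*p^2 - p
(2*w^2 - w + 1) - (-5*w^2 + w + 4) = 7*w^2 - 2*w - 3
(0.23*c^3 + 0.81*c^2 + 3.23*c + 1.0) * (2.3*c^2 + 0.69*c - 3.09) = 0.529*c^5 + 2.0217*c^4 + 7.2772*c^3 + 2.0258*c^2 - 9.2907*c - 3.09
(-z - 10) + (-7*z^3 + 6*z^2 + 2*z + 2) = -7*z^3 + 6*z^2 + z - 8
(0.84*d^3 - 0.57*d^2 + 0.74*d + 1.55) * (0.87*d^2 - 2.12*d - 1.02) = 0.7308*d^5 - 2.2767*d^4 + 0.9954*d^3 + 0.3611*d^2 - 4.0408*d - 1.581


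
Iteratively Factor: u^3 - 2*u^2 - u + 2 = (u - 2)*(u^2 - 1) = (u - 2)*(u + 1)*(u - 1)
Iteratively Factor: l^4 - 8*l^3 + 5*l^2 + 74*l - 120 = (l - 2)*(l^3 - 6*l^2 - 7*l + 60) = (l - 2)*(l + 3)*(l^2 - 9*l + 20) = (l - 5)*(l - 2)*(l + 3)*(l - 4)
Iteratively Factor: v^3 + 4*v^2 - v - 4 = (v + 1)*(v^2 + 3*v - 4) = (v + 1)*(v + 4)*(v - 1)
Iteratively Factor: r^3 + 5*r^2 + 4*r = (r + 4)*(r^2 + r) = r*(r + 4)*(r + 1)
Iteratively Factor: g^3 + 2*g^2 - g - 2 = (g + 2)*(g^2 - 1) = (g + 1)*(g + 2)*(g - 1)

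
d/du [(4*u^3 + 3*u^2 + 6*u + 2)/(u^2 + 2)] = 2*(2*u^4 + 9*u^2 + 4*u + 6)/(u^4 + 4*u^2 + 4)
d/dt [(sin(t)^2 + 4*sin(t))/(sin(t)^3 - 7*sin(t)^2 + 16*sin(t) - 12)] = (-sin(t)^3 - 10*sin(t)^2 + 24*sin(t) + 24)*cos(t)/((sin(t) - 3)^2*(sin(t) - 2)^3)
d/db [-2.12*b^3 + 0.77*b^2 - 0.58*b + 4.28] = -6.36*b^2 + 1.54*b - 0.58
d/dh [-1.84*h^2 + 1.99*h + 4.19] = 1.99 - 3.68*h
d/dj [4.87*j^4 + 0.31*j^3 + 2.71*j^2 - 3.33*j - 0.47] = 19.48*j^3 + 0.93*j^2 + 5.42*j - 3.33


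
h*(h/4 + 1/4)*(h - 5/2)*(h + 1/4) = h^4/4 - 5*h^3/16 - 23*h^2/32 - 5*h/32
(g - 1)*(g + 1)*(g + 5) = g^3 + 5*g^2 - g - 5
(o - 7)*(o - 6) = o^2 - 13*o + 42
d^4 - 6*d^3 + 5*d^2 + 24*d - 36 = (d - 3)^2*(d - 2)*(d + 2)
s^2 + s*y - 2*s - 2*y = (s - 2)*(s + y)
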